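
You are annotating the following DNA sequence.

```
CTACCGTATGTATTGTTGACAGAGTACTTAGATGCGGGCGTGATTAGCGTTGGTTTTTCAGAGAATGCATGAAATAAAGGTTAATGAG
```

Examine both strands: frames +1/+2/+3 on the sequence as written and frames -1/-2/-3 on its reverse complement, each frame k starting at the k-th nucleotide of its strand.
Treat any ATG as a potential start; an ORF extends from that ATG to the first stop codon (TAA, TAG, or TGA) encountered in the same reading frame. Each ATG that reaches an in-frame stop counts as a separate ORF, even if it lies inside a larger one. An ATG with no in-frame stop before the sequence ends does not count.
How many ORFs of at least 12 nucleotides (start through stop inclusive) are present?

3

Reverse complement (5'→3'): CTCATTAACCTTTATTTCATGCATTCTCTGAAAAACCAACGCTAATCACGCCCGCATCTAAGTACTCTGTCAACAATACATACGGTAG
Frame +1: CTA CCG TAT GTA TTG TTG ACA GAG TAC TTA GAT GCG GGC GTG ATT AGC GTT GGT TTT TCA GAG AAT GCA TGA AAT AAA GGT TAA TGA — no ATG→stop ORF.
Frame +2: TAC CGT ATG TAT TGT TGA CAG AGT ACT TAG ATG CGG GCG TGA TTA GCG TTG GTT TTT CAG AGA ATG CAT GAA ATA AAG GTT AAT GAG — ATG at 8, stop TGA at 17 → 12 nt; ATG at 32, stop TGA at 41 → 12 nt.
Frame +3: ACC GTA TGT ATT GTT GAC AGA GTA CTT AGA TGC GGG CGT GAT TAG CGT TGG TTT TTC AGA GAA TGC ATG AAA TAA AGG TTA ATG — ATG at 69, stop TAA at 75 → 9 nt.
Frame -1: CTC ATT AAC CTT TAT TTC ATG CAT TCT CTG AAA AAC CAA CGC TAA TCA CGC CCG CAT CTA AGT ACT CTG TCA ACA ATA CAT ACG GTA — ATG at 19, stop TAA at 43 → 27 nt.
Frame -2: TCA TTA ACC TTT ATT TCA TGC ATT CTC TGA AAA ACC AAC GCT AAT CAC GCC CGC ATC TAA GTA CTC TGT CAA CAA TAC ATA CGG TAG — no ATG→stop ORF.
Frame -3: CAT TAA CCT TTA TTT CAT GCA TTC TCT GAA AAA CCA ACG CTA ATC ACG CCC GCA TCT AAG TAC TCT GTC AAC AAT ACA TAC GGT — no ATG→stop ORF.
ORFs ≥ 12 nucleotides: frame +2 8–19 (12 nucleotides), frame +2 32–43 (12 nucleotides), frame -1 19–45 (27 nucleotides). Count = 3.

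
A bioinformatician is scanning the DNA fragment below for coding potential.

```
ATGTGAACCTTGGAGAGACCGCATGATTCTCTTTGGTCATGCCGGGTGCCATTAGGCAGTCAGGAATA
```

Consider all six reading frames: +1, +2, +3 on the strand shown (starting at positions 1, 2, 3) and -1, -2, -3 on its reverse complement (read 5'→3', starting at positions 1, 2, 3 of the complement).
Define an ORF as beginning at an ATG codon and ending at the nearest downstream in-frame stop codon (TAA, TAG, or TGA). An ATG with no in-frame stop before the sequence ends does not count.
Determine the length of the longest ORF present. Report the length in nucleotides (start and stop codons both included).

Reverse complement (5'→3'): TATTCCTGACTGCCTAATGGCACCCGGCATGACCAAAGAGAATCATGCGGTCTCTCCAAGGTTCACAT
Frame +1: ATG TGA ACC TTG GAG AGA CCG CAT GAT TCT CTT TGG TCA TGC CGG GTG CCA TTA GGC AGT CAG GAA — ATG at 1, stop TGA at 4 → 6 nt.
Frame +2: TGT GAA CCT TGG AGA GAC CGC ATG ATT CTC TTT GGT CAT GCC GGG TGC CAT TAG GCA GTC AGG AAT — ATG at 23, stop TAG at 53 → 33 nt.
Frame +3: GTG AAC CTT GGA GAG ACC GCA TGA TTC TCT TTG GTC ATG CCG GGT GCC ATT AGG CAG TCA GGA ATA — no ATG→stop ORF.
Frame -1: TAT TCC TGA CTG CCT AAT GGC ACC CGG CAT GAC CAA AGA GAA TCA TGC GGT CTC TCC AAG GTT CAC — no ATG→stop ORF.
Frame -2: ATT CCT GAC TGC CTA ATG GCA CCC GGC ATG ACC AAA GAG AAT CAT GCG GTC TCT CCA AGG TTC ACA — no ATG→stop ORF.
Frame -3: TTC CTG ACT GCC TAA TGG CAC CCG GCA TGA CCA AAG AGA ATC ATG CGG TCT CTC CAA GGT TCA CAT — no ATG→stop ORF.
Longest: frame +2, positions 23–55, 33 nt = 11 codons = 10 aa. → 33 nucleotides.

33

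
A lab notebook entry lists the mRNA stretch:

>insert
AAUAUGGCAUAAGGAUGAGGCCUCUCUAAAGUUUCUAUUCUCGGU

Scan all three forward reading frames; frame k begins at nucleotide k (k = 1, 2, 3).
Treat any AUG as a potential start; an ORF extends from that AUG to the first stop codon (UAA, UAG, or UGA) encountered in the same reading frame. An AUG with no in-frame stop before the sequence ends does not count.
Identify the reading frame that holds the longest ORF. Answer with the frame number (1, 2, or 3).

3

Frame 1: AAU AUG GCA UAA GGA UGA GGC CUC UCU AAA GUU UCU AUU CUC GGU — AUG at 4, stop UAA at 10 → 9 nt.
Frame 2: AUA UGG CAU AAG GAU GAG GCC UCU CUA AAG UUU CUA UUC UCG — no AUG→stop ORF.
Frame 3: UAU GGC AUA AGG AUG AGG CCU CUC UAA AGU UUC UAU UCU CGG — AUG at 15, stop UAA at 27 → 15 nt.
Longest ORF is 15 nt in frame 3 (positions 15–29).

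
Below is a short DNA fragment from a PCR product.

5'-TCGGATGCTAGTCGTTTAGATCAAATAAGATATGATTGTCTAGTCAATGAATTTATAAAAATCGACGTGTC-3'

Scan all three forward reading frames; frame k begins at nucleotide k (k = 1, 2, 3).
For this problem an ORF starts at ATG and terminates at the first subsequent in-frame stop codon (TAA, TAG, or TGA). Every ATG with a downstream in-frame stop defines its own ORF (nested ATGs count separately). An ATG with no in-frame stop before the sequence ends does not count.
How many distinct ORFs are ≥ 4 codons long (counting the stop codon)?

3

Frame 1: TCG GAT GCT AGT CGT TTA GAT CAA ATA AGA TAT GAT TGT CTA GTC AAT GAA TTT ATA AAA ATC GAC GTG — no ATG→stop ORF.
Frame 2: CGG ATG CTA GTC GTT TAG ATC AAA TAA GAT ATG ATT GTC TAG TCA ATG AAT TTA TAA AAA TCG ACG TGT — ATG at 5, stop TAG at 17 → 15 nt; ATG at 32, stop TAG at 41 → 12 nt; ATG at 47, stop TAA at 56 → 12 nt.
Frame 3: GGA TGC TAG TCG TTT AGA TCA AAT AAG ATA TGA TTG TCT AGT CAA TGA ATT TAT AAA AAT CGA CGT GTC — no ATG→stop ORF.
ORFs ≥ 4 codons: frame 2 5–19 (5 codons), frame 2 32–43 (4 codons), frame 2 47–58 (4 codons). Count = 3.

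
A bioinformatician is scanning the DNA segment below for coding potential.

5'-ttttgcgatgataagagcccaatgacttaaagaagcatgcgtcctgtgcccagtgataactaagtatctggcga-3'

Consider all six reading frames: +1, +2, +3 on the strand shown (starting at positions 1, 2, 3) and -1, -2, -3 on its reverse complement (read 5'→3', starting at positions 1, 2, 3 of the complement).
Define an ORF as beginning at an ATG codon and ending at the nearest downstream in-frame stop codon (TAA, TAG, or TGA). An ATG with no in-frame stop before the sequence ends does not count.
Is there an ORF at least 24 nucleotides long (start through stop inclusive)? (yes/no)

Reverse complement (5'→3'): TCGCCAGATACTTAGTTATCACTGGGCACAGGACGCATGCTTCTTTAAGTCATTGGGCTCTTATCATCGCAAAA
Frame +1: TTT TGC GAT GAT AAG AGC CCA ATG ACT TAA AGA AGC ATG CGT CCT GTG CCC AGT GAT AAC TAA GTA TCT GGC — ATG at 22, stop TAA at 28 → 9 nt; ATG at 37, stop TAA at 61 → 27 nt.
Frame +2: TTT GCG ATG ATA AGA GCC CAA TGA CTT AAA GAA GCA TGC GTC CTG TGC CCA GTG ATA ACT AAG TAT CTG GCG — ATG at 8, stop TGA at 23 → 18 nt.
Frame +3: TTG CGA TGA TAA GAG CCC AAT GAC TTA AAG AAG CAT GCG TCC TGT GCC CAG TGA TAA CTA AGT ATC TGG CGA — no ATG→stop ORF.
Frame -1: TCG CCA GAT ACT TAG TTA TCA CTG GGC ACA GGA CGC ATG CTT CTT TAA GTC ATT GGG CTC TTA TCA TCG CAA — ATG at 37, stop TAA at 46 → 12 nt.
Frame -2: CGC CAG ATA CTT AGT TAT CAC TGG GCA CAG GAC GCA TGC TTC TTT AAG TCA TTG GGC TCT TAT CAT CGC AAA — no ATG→stop ORF.
Frame -3: GCC AGA TAC TTA GTT ATC ACT GGG CAC AGG ACG CAT GCT TCT TTA AGT CAT TGG GCT CTT ATC ATC GCA AAA — no ATG→stop ORF.
Frame +1 has an ORF of 27 nucleotides (positions 37–63) ≥ 24, so yes.

yes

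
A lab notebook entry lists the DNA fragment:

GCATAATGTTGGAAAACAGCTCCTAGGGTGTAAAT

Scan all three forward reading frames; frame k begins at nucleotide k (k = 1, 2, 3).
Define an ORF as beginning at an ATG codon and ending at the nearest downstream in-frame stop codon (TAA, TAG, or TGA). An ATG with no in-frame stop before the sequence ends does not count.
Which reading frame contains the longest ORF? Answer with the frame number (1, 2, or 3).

3

Frame 1: GCA TAA TGT TGG AAA ACA GCT CCT AGG GTG TAA — no ATG→stop ORF.
Frame 2: CAT AAT GTT GGA AAA CAG CTC CTA GGG TGT AAA — no ATG→stop ORF.
Frame 3: ATA ATG TTG GAA AAC AGC TCC TAG GGT GTA AAT — ATG at 6, stop TAG at 24 → 21 nt.
Longest ORF is 21 nt in frame 3 (positions 6–26).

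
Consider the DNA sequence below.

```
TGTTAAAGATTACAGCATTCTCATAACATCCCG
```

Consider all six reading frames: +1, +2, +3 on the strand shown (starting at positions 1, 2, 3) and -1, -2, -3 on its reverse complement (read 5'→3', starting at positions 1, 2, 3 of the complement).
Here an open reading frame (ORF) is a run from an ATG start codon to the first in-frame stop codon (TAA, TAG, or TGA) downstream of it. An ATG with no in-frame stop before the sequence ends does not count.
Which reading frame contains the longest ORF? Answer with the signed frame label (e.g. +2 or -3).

-1

Reverse complement (5'→3'): CGGGATGTTATGAGAATGCTGTAATCTTTAACA
Frame +1: TGT TAA AGA TTA CAG CAT TCT CAT AAC ATC CCG — no ATG→stop ORF.
Frame +2: GTT AAA GAT TAC AGC ATT CTC ATA ACA TCC — no ATG→stop ORF.
Frame +3: TTA AAG ATT ACA GCA TTC TCA TAA CAT CCC — no ATG→stop ORF.
Frame -1: CGG GAT GTT ATG AGA ATG CTG TAA TCT TTA ACA — ATG at 10, stop TAA at 22 → 15 nt; ATG at 16, stop TAA at 22 → 9 nt.
Frame -2: GGG ATG TTA TGA GAA TGC TGT AAT CTT TAA — ATG at 5, stop TGA at 11 → 9 nt.
Frame -3: GGA TGT TAT GAG AAT GCT GTA ATC TTT AAC — no ATG→stop ORF.
Longest ORF is 15 nt in frame -1 (positions 10–24).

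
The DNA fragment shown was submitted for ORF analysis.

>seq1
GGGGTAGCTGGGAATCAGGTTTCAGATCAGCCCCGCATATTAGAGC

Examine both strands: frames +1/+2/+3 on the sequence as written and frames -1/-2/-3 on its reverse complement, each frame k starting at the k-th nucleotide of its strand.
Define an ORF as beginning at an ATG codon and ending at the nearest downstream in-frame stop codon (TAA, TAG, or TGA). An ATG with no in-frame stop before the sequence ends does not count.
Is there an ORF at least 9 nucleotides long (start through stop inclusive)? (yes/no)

yes

Reverse complement (5'→3'): GCTCTAATATGCGGGGCTGATCTGAAACCTGATTCCCAGCTACCCC
Frame +1: GGG GTA GCT GGG AAT CAG GTT TCA GAT CAG CCC CGC ATA TTA GAG — no ATG→stop ORF.
Frame +2: GGG TAG CTG GGA ATC AGG TTT CAG ATC AGC CCC GCA TAT TAG AGC — no ATG→stop ORF.
Frame +3: GGT AGC TGG GAA TCA GGT TTC AGA TCA GCC CCG CAT ATT AGA — no ATG→stop ORF.
Frame -1: GCT CTA ATA TGC GGG GCT GAT CTG AAA CCT GAT TCC CAG CTA CCC — no ATG→stop ORF.
Frame -2: CTC TAA TAT GCG GGG CTG ATC TGA AAC CTG ATT CCC AGC TAC CCC — no ATG→stop ORF.
Frame -3: TCT AAT ATG CGG GGC TGA TCT GAA ACC TGA TTC CCA GCT ACC — ATG at 9, stop TGA at 18 → 12 nt.
Frame -3 has an ORF of 12 nucleotides (positions 9–20) ≥ 9, so yes.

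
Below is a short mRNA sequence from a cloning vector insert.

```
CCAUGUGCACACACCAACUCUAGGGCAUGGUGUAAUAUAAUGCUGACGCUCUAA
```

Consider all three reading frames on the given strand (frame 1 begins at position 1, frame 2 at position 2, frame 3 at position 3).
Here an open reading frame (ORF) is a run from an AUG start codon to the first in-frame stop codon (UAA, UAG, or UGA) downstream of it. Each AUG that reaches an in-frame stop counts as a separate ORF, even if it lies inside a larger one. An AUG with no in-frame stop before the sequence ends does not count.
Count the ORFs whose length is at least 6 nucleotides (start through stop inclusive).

3

Frame 1: CCA UGU GCA CAC ACC AAC UCU AGG GCA UGG UGU AAU AUA AUG CUG ACG CUC UAA — AUG at 40, stop UAA at 52 → 15 nt.
Frame 2: CAU GUG CAC ACA CCA ACU CUA GGG CAU GGU GUA AUA UAA UGC UGA CGC UCU — no AUG→stop ORF.
Frame 3: AUG UGC ACA CAC CAA CUC UAG GGC AUG GUG UAA UAU AAU GCU GAC GCU CUA — AUG at 3, stop UAG at 21 → 21 nt; AUG at 27, stop UAA at 33 → 9 nt.
ORFs ≥ 6 nucleotides: frame 1 40–54 (15 nucleotides), frame 3 3–23 (21 nucleotides), frame 3 27–35 (9 nucleotides). Count = 3.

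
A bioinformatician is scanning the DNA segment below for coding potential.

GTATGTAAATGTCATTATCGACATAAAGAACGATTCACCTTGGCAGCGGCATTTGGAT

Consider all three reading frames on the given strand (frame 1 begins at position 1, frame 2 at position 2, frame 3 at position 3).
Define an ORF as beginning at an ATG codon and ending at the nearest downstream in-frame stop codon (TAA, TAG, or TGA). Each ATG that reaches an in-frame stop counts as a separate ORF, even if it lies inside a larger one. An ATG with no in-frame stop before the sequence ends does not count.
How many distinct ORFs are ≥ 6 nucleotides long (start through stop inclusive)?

2

Frame 1: GTA TGT AAA TGT CAT TAT CGA CAT AAA GAA CGA TTC ACC TTG GCA GCG GCA TTT GGA — no ATG→stop ORF.
Frame 2: TAT GTA AAT GTC ATT ATC GAC ATA AAG AAC GAT TCA CCT TGG CAG CGG CAT TTG GAT — no ATG→stop ORF.
Frame 3: ATG TAA ATG TCA TTA TCG ACA TAA AGA ACG ATT CAC CTT GGC AGC GGC ATT TGG — ATG at 3, stop TAA at 6 → 6 nt; ATG at 9, stop TAA at 24 → 18 nt.
ORFs ≥ 6 nucleotides: frame 3 3–8 (6 nucleotides), frame 3 9–26 (18 nucleotides). Count = 2.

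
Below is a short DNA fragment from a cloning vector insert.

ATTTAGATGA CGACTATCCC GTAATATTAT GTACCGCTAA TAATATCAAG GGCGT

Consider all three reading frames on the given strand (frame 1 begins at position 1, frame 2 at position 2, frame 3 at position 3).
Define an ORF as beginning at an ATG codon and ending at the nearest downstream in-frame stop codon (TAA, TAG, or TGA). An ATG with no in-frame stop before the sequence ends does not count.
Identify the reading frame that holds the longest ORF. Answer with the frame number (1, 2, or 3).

1

Frame 1: ATT TAG ATG ACG ACT ATC CCG TAA TAT TAT GTA CCG CTA ATA ATA TCA AGG GCG — ATG at 7, stop TAA at 22 → 18 nt.
Frame 2: TTT AGA TGA CGA CTA TCC CGT AAT ATT ATG TAC CGC TAA TAA TAT CAA GGG CGT — ATG at 29, stop TAA at 38 → 12 nt.
Frame 3: TTA GAT GAC GAC TAT CCC GTA ATA TTA TGT ACC GCT AAT AAT ATC AAG GGC — no ATG→stop ORF.
Longest ORF is 18 nt in frame 1 (positions 7–24).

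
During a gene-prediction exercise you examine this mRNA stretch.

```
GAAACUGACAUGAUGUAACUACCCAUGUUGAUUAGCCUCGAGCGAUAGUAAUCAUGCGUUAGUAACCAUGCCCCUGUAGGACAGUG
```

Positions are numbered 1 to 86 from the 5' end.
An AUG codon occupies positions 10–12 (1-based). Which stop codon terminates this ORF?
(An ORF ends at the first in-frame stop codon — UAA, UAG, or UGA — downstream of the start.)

UAA

Codons from position 10: AUG (10–12), AUG (13–15), UAA (16–18).
The first in-frame stop codon is UAA.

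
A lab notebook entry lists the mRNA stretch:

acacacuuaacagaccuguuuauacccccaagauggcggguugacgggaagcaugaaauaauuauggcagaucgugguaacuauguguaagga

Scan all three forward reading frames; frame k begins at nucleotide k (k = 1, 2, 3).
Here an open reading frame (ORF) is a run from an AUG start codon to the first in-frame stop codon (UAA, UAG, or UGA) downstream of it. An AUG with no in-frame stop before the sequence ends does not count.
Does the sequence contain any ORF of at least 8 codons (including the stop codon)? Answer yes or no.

yes

Frame 1: ACA CAC UUA ACA GAC CUG UUU AUA CCC CCA AGA UGG CGG GUU GAC GGG AAG CAU GAA AUA AUU AUG GCA GAU CGU GGU AAC UAU GUG UAA GGA — AUG at 64, stop UAA at 88 → 27 nt.
Frame 2: CAC ACU UAA CAG ACC UGU UUA UAC CCC CAA GAU GGC GGG UUG ACG GGA AGC AUG AAA UAA UUA UGG CAG AUC GUG GUA ACU AUG UGU AAG — AUG at 53, stop UAA at 59 → 9 nt.
Frame 3: ACA CUU AAC AGA CCU GUU UAU ACC CCC AAG AUG GCG GGU UGA CGG GAA GCA UGA AAU AAU UAU GGC AGA UCG UGG UAA CUA UGU GUA AGG — AUG at 33, stop UGA at 42 → 12 nt.
Frame 1 has an ORF of 9 codons (positions 64–90) ≥ 8, so yes.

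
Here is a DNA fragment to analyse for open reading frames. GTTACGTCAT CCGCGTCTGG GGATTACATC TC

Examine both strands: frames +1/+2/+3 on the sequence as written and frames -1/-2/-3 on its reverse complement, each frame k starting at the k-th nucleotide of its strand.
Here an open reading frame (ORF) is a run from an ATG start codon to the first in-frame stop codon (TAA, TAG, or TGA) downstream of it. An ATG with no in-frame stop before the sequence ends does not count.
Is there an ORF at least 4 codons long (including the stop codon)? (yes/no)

no

Reverse complement (5'→3'): GAGATGTAATCCCCAGACGCGGATGACGTAAC
Frame +1: GTT ACG TCA TCC GCG TCT GGG GAT TAC ATC — no ATG→stop ORF.
Frame +2: TTA CGT CAT CCG CGT CTG GGG ATT ACA TCT — no ATG→stop ORF.
Frame +3: TAC GTC ATC CGC GTC TGG GGA TTA CAT CTC — no ATG→stop ORF.
Frame -1: GAG ATG TAA TCC CCA GAC GCG GAT GAC GTA — ATG at 4, stop TAA at 7 → 6 nt.
Frame -2: AGA TGT AAT CCC CAG ACG CGG ATG ACG TAA — ATG at 23, stop TAA at 29 → 9 nt.
Frame -3: GAT GTA ATC CCC AGA CGC GGA TGA CGT AAC — no ATG→stop ORF.
Largest ORF found is 3 codons < 4, so no.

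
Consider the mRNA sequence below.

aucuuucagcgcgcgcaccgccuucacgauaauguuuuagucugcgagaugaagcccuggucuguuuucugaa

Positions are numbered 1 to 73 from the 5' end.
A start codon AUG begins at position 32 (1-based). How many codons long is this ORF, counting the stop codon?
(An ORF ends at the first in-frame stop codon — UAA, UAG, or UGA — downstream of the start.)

3

Codons from position 32: AUG (32–34), UUU (35–37), UAG (38–40).
UAG is the first in-frame stop; that's 3 codons including the stop.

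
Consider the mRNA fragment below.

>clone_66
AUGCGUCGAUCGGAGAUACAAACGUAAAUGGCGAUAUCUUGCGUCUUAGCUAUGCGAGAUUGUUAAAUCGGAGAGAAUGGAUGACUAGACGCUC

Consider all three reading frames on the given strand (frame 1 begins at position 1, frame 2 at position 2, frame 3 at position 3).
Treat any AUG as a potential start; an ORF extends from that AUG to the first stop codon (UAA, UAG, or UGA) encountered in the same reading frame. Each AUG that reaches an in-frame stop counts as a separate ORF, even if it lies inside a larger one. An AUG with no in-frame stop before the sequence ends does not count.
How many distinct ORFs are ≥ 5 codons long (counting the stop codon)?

3

Frame 1: AUG CGU CGA UCG GAG AUA CAA ACG UAA AUG GCG AUA UCU UGC GUC UUA GCU AUG CGA GAU UGU UAA AUC GGA GAG AAU GGA UGA CUA GAC GCU — AUG at 1, stop UAA at 25 → 27 nt; AUG at 28, stop UAA at 64 → 39 nt; AUG at 52, stop UAA at 64 → 15 nt.
Frame 2: UGC GUC GAU CGG AGA UAC AAA CGU AAA UGG CGA UAU CUU GCG UCU UAG CUA UGC GAG AUU GUU AAA UCG GAG AGA AUG GAU GAC UAG ACG CUC — AUG at 77, stop UAG at 86 → 12 nt.
Frame 3: GCG UCG AUC GGA GAU ACA AAC GUA AAU GGC GAU AUC UUG CGU CUU AGC UAU GCG AGA UUG UUA AAU CGG AGA GAA UGG AUG ACU AGA CGC — no AUG→stop ORF.
ORFs ≥ 5 codons: frame 1 1–27 (9 codons), frame 1 28–66 (13 codons), frame 1 52–66 (5 codons). Count = 3.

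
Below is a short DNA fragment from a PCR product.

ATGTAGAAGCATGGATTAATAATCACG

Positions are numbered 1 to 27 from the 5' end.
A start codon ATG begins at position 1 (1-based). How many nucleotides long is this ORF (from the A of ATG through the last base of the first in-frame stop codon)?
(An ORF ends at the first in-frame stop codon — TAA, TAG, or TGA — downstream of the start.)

6

Codons from position 1: ATG (1–3), TAG (4–6).
TAG is the first in-frame stop; ORF spans 1–6, 6 nucleotides.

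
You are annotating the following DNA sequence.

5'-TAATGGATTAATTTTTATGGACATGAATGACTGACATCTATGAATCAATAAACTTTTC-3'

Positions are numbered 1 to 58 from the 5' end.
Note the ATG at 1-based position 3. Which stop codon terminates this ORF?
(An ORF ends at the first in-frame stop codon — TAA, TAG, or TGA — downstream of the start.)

Codons from position 3: ATG (3–5), GAT (6–8), TAA (9–11).
The first in-frame stop codon is TAA.

TAA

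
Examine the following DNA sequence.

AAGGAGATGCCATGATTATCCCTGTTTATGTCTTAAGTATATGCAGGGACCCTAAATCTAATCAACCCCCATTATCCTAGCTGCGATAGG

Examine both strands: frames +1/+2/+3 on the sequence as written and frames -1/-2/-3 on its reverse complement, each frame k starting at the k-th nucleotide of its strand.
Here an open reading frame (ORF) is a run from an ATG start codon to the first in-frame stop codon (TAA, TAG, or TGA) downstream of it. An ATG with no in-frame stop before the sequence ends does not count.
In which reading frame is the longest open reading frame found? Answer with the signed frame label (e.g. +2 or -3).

+3

Reverse complement (5'→3'): CCTATCGCAGCTAGGATAATGGGGGTTGATTAGATTTAGGGTCCCTGCATATACTTAAGACATAAACAGGGATAATCATGGCATCTCCTT
Frame +1: AAG GAG ATG CCA TGA TTA TCC CTG TTT ATG TCT TAA GTA TAT GCA GGG ACC CTA AAT CTA ATC AAC CCC CAT TAT CCT AGC TGC GAT AGG — ATG at 7, stop TGA at 13 → 9 nt; ATG at 28, stop TAA at 34 → 9 nt.
Frame +2: AGG AGA TGC CAT GAT TAT CCC TGT TTA TGT CTT AAG TAT ATG CAG GGA CCC TAA ATC TAA TCA ACC CCC ATT ATC CTA GCT GCG ATA — ATG at 41, stop TAA at 53 → 15 nt.
Frame +3: GGA GAT GCC ATG ATT ATC CCT GTT TAT GTC TTA AGT ATA TGC AGG GAC CCT AAA TCT AAT CAA CCC CCA TTA TCC TAG CTG CGA TAG — ATG at 12, stop TAG at 78 → 69 nt.
Frame -1: CCT ATC GCA GCT AGG ATA ATG GGG GTT GAT TAG ATT TAG GGT CCC TGC ATA TAC TTA AGA CAT AAA CAG GGA TAA TCA TGG CAT CTC CTT — ATG at 19, stop TAG at 31 → 15 nt.
Frame -2: CTA TCG CAG CTA GGA TAA TGG GGG TTG ATT AGA TTT AGG GTC CCT GCA TAT ACT TAA GAC ATA AAC AGG GAT AAT CAT GGC ATC TCC — no ATG→stop ORF.
Frame -3: TAT CGC AGC TAG GAT AAT GGG GGT TGA TTA GAT TTA GGG TCC CTG CAT ATA CTT AAG ACA TAA ACA GGG ATA ATC ATG GCA TCT CCT — no ATG→stop ORF.
Longest ORF is 69 nt in frame +3 (positions 12–80).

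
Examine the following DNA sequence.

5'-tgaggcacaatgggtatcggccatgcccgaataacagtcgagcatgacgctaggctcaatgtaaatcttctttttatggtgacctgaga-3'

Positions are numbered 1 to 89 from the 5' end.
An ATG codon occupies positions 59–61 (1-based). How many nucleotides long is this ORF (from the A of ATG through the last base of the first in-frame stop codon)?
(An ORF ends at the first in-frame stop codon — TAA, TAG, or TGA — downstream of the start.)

Codons from position 59: ATG (59–61), TAA (62–64).
TAA is the first in-frame stop; ORF spans 59–64, 6 nucleotides.

6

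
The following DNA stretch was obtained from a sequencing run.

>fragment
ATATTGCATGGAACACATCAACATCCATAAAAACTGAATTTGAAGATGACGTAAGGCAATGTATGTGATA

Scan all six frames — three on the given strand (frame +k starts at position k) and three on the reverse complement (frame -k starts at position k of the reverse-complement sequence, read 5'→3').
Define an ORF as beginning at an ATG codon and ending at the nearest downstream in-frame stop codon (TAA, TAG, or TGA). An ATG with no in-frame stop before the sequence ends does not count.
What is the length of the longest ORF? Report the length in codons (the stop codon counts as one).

10

Reverse complement (5'→3'): TATCACATACATTGCCTTACGTCATCTTCAAATTCAGTTTTTATGGATGTTGATGTGTTCCATGCAATAT
Frame +1: ATA TTG CAT GGA ACA CAT CAA CAT CCA TAA AAA CTG AAT TTG AAG ATG ACG TAA GGC AAT GTA TGT GAT — ATG at 46, stop TAA at 52 → 9 nt.
Frame +2: TAT TGC ATG GAA CAC ATC AAC ATC CAT AAA AAC TGA ATT TGA AGA TGA CGT AAG GCA ATG TAT GTG ATA — ATG at 8, stop TGA at 35 → 30 nt.
Frame +3: ATT GCA TGG AAC ACA TCA ACA TCC ATA AAA ACT GAA TTT GAA GAT GAC GTA AGG CAA TGT ATG TGA — ATG at 63, stop TGA at 66 → 6 nt.
Frame -1: TAT CAC ATA CAT TGC CTT ACG TCA TCT TCA AAT TCA GTT TTT ATG GAT GTT GAT GTG TTC CAT GCA ATA — no ATG→stop ORF.
Frame -2: ATC ACA TAC ATT GCC TTA CGT CAT CTT CAA ATT CAG TTT TTA TGG ATG TTG ATG TGT TCC ATG CAA TAT — no ATG→stop ORF.
Frame -3: TCA CAT ACA TTG CCT TAC GTC ATC TTC AAA TTC AGT TTT TAT GGA TGT TGA TGT GTT CCA TGC AAT — no ATG→stop ORF.
Longest: frame +2, positions 8–37, 30 nt = 10 codons = 9 aa. → 10 codons.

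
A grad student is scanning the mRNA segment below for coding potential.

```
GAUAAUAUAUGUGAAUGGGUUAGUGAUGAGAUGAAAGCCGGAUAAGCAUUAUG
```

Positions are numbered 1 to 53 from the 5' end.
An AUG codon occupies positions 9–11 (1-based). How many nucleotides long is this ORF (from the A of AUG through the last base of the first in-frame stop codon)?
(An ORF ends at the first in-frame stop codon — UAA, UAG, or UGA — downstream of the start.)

Codons from position 9: AUG (9–11), UGA (12–14).
UGA is the first in-frame stop; ORF spans 9–14, 6 nucleotides.

6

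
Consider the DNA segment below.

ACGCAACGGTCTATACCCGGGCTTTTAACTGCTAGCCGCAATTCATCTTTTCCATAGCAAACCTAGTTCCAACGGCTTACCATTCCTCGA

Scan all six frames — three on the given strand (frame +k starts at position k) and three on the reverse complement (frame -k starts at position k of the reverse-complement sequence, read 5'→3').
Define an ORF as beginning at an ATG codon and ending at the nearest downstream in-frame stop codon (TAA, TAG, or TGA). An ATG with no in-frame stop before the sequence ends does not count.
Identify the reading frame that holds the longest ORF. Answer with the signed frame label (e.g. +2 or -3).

Reverse complement (5'→3'): TCGAGGAATGGTAAGCCGTTGGAACTAGGTTTGCTATGGAAAAGATGAATTGCGGCTAGCAGTTAAAAGCCCGGGTATAGACCGTTGCGT
Frame +1: ACG CAA CGG TCT ATA CCC GGG CTT TTA ACT GCT AGC CGC AAT TCA TCT TTT CCA TAG CAA ACC TAG TTC CAA CGG CTT ACC ATT CCT CGA — no ATG→stop ORF.
Frame +2: CGC AAC GGT CTA TAC CCG GGC TTT TAA CTG CTA GCC GCA ATT CAT CTT TTC CAT AGC AAA CCT AGT TCC AAC GGC TTA CCA TTC CTC — no ATG→stop ORF.
Frame +3: GCA ACG GTC TAT ACC CGG GCT TTT AAC TGC TAG CCG CAA TTC ATC TTT TCC ATA GCA AAC CTA GTT CCA ACG GCT TAC CAT TCC TCG — no ATG→stop ORF.
Frame -1: TCG AGG AAT GGT AAG CCG TTG GAA CTA GGT TTG CTA TGG AAA AGA TGA ATT GCG GCT AGC AGT TAA AAG CCC GGG TAT AGA CCG TTG CGT — no ATG→stop ORF.
Frame -2: CGA GGA ATG GTA AGC CGT TGG AAC TAG GTT TGC TAT GGA AAA GAT GAA TTG CGG CTA GCA GTT AAA AGC CCG GGT ATA GAC CGT TGC — ATG at 8, stop TAG at 26 → 21 nt.
Frame -3: GAG GAA TGG TAA GCC GTT GGA ACT AGG TTT GCT ATG GAA AAG ATG AAT TGC GGC TAG CAG TTA AAA GCC CGG GTA TAG ACC GTT GCG — ATG at 36, stop TAG at 57 → 24 nt; ATG at 45, stop TAG at 57 → 15 nt.
Longest ORF is 24 nt in frame -3 (positions 36–59).

-3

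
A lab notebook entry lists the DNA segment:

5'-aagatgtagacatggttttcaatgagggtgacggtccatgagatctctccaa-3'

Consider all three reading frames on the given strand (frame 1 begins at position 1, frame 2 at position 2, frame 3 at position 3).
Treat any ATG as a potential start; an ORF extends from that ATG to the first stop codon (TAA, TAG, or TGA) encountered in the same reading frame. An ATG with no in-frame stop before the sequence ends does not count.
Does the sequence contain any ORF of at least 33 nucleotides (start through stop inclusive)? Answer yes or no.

no

Frame 1: AAG ATG TAG ACA TGG TTT TCA ATG AGG GTG ACG GTC CAT GAG ATC TCT CCA — ATG at 4, stop TAG at 7 → 6 nt.
Frame 2: AGA TGT AGA CAT GGT TTT CAA TGA GGG TGA CGG TCC ATG AGA TCT CTC CAA — no ATG→stop ORF.
Frame 3: GAT GTA GAC ATG GTT TTC AAT GAG GGT GAC GGT CCA TGA GAT CTC TCC — ATG at 12, stop TGA at 39 → 30 nt.
Largest ORF found is 30 nucleotides < 33, so no.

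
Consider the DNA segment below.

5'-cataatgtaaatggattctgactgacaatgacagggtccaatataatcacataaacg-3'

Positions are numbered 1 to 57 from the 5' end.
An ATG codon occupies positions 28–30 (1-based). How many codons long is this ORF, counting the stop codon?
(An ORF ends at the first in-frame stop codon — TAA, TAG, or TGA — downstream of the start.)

9

Codons from position 28: ATG (28–30), ACA (31–33), GGG (34–36), TCC (37–39), AAT (40–42), ATA (43–45), ATC (46–48), ACA (49–51), TAA (52–54).
TAA is the first in-frame stop; that's 9 codons including the stop.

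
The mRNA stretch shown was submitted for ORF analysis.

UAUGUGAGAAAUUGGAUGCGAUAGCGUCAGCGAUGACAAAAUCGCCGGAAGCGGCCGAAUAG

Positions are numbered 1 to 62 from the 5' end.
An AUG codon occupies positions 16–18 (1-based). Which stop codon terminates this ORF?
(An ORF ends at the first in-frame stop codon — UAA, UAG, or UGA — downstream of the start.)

Codons from position 16: AUG (16–18), CGA (19–21), UAG (22–24).
The first in-frame stop codon is UAG.

UAG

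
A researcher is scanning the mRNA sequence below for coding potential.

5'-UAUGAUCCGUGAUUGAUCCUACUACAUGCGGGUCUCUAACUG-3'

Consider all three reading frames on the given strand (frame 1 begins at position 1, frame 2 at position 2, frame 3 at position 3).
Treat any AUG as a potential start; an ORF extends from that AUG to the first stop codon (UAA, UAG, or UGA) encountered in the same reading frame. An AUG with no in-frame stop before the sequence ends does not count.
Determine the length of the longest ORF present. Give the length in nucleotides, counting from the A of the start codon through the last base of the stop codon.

15

Frame 1: UAU GAU CCG UGA UUG AUC CUA CUA CAU GCG GGU CUC UAA CUG — no AUG→stop ORF.
Frame 2: AUG AUC CGU GAU UGA UCC UAC UAC AUG CGG GUC UCU AAC — AUG at 2, stop UGA at 14 → 15 nt.
Frame 3: UGA UCC GUG AUU GAU CCU ACU ACA UGC GGG UCU CUA ACU — no AUG→stop ORF.
Longest: frame 2, positions 2–16, 15 nt = 5 codons = 4 aa. → 15 nucleotides.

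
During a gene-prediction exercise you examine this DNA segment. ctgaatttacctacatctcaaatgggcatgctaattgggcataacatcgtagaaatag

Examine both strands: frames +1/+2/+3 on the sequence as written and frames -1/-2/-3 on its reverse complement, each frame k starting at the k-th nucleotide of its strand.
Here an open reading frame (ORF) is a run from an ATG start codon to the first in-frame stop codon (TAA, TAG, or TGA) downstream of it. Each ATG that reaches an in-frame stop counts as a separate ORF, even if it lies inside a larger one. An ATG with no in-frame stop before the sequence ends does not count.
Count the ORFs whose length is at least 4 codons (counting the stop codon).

3

Reverse complement (5'→3'): CTATTTCTACGATGTTATGCCCAATTAGCATGCCCATTTGAGATGTAGGTAAATTCAG
Frame +1: CTG AAT TTA CCT ACA TCT CAA ATG GGC ATG CTA ATT GGG CAT AAC ATC GTA GAA ATA — no ATG→stop ORF.
Frame +2: TGA ATT TAC CTA CAT CTC AAA TGG GCA TGC TAA TTG GGC ATA ACA TCG TAG AAA TAG — no ATG→stop ORF.
Frame +3: GAA TTT ACC TAC ATC TCA AAT GGG CAT GCT AAT TGG GCA TAA CAT CGT AGA AAT — no ATG→stop ORF.
Frame -1: CTA TTT CTA CGA TGT TAT GCC CAA TTA GCA TGC CCA TTT GAG ATG TAG GTA AAT TCA — ATG at 43, stop TAG at 46 → 6 nt.
Frame -2: TAT TTC TAC GAT GTT ATG CCC AAT TAG CAT GCC CAT TTG AGA TGT AGG TAA ATT CAG — ATG at 17, stop TAG at 26 → 12 nt.
Frame -3: ATT TCT ACG ATG TTA TGC CCA ATT AGC ATG CCC ATT TGA GAT GTA GGT AAA TTC — ATG at 12, stop TGA at 39 → 30 nt; ATG at 30, stop TGA at 39 → 12 nt.
ORFs ≥ 4 codons: frame -2 17–28 (4 codons), frame -3 12–41 (10 codons), frame -3 30–41 (4 codons). Count = 3.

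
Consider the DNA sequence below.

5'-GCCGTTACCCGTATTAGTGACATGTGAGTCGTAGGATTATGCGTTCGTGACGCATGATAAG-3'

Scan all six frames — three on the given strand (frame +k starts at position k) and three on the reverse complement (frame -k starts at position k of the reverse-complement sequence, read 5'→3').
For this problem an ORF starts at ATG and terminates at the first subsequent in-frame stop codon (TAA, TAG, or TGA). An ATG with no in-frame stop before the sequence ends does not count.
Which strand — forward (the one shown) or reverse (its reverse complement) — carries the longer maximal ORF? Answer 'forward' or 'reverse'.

reverse

Reverse complement (5'→3'): CTTATCATGCGTCACGAACGCATAATCCTACGACTCACATGTCACTAATACGGGTAACGGC
Frame +1: GCC GTT ACC CGT ATT AGT GAC ATG TGA GTC GTA GGA TTA TGC GTT CGT GAC GCA TGA TAA — ATG at 22, stop TGA at 25 → 6 nt.
Frame +2: CCG TTA CCC GTA TTA GTG ACA TGT GAG TCG TAG GAT TAT GCG TTC GTG ACG CAT GAT AAG — no ATG→stop ORF.
Frame +3: CGT TAC CCG TAT TAG TGA CAT GTG AGT CGT AGG ATT ATG CGT TCG TGA CGC ATG ATA — ATG at 39, stop TGA at 48 → 12 nt.
Frame -1: CTT ATC ATG CGT CAC GAA CGC ATA ATC CTA CGA CTC ACA TGT CAC TAA TAC GGG TAA CGG — ATG at 7, stop TAA at 46 → 42 nt.
Frame -2: TTA TCA TGC GTC ACG AAC GCA TAA TCC TAC GAC TCA CAT GTC ACT AAT ACG GGT AAC GGC — no ATG→stop ORF.
Frame -3: TAT CAT GCG TCA CGA ACG CAT AAT CCT ACG ACT CAC ATG TCA CTA ATA CGG GTA ACG — no ATG→stop ORF.
Forward-strand max 12 nt; reverse-strand max 42 nt. The reverse strand has the longer ORF.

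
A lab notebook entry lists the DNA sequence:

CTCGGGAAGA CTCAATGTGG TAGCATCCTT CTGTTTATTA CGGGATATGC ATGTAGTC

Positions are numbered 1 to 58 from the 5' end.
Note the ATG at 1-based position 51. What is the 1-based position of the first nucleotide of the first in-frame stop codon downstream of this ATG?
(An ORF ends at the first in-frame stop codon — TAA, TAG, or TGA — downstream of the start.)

Codons from position 51: ATG (51–53), TAG (54–56).
TAG is a stop codon; it begins at position 54.

54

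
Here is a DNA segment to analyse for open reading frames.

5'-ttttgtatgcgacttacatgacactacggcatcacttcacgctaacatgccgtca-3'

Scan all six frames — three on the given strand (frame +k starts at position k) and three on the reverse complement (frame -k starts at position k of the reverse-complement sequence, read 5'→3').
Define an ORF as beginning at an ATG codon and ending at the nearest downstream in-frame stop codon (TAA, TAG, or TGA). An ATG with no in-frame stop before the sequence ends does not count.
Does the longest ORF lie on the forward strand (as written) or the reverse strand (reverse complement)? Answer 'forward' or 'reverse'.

forward

Reverse complement (5'→3'): TGACGGCATGTTAGCGTGAAGTGATGCCGTAGTGTCATGTAAGTCGCATACAAAA
Frame +1: TTT TGT ATG CGA CTT ACA TGA CAC TAC GGC ATC ACT TCA CGC TAA CAT GCC GTC — ATG at 7, stop TGA at 19 → 15 nt.
Frame +2: TTT GTA TGC GAC TTA CAT GAC ACT ACG GCA TCA CTT CAC GCT AAC ATG CCG TCA — no ATG→stop ORF.
Frame +3: TTG TAT GCG ACT TAC ATG ACA CTA CGG CAT CAC TTC ACG CTA ACA TGC CGT — no ATG→stop ORF.
Frame -1: TGA CGG CAT GTT AGC GTG AAG TGA TGC CGT AGT GTC ATG TAA GTC GCA TAC AAA — ATG at 37, stop TAA at 40 → 6 nt.
Frame -2: GAC GGC ATG TTA GCG TGA AGT GAT GCC GTA GTG TCA TGT AAG TCG CAT ACA AAA — ATG at 8, stop TGA at 17 → 12 nt.
Frame -3: ACG GCA TGT TAG CGT GAA GTG ATG CCG TAG TGT CAT GTA AGT CGC ATA CAA — ATG at 24, stop TAG at 30 → 9 nt.
Forward-strand max 15 nt; reverse-strand max 12 nt. The forward strand has the longer ORF.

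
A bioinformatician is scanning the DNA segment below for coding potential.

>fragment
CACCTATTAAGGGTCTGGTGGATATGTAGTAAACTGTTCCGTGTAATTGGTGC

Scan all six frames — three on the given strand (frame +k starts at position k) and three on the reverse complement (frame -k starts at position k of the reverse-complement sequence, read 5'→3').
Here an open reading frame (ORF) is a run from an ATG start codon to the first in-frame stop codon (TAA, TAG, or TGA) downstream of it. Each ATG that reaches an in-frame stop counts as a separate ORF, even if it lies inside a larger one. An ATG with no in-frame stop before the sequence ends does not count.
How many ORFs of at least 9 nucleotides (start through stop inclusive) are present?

0

Reverse complement (5'→3'): GCACCAATTACACGGAACAGTTTACTACATATCCACCAGACCCTTAATAGGTG
Frame +1: CAC CTA TTA AGG GTC TGG TGG ATA TGT AGT AAA CTG TTC CGT GTA ATT GGT — no ATG→stop ORF.
Frame +2: ACC TAT TAA GGG TCT GGT GGA TAT GTA GTA AAC TGT TCC GTG TAA TTG GTG — no ATG→stop ORF.
Frame +3: CCT ATT AAG GGT CTG GTG GAT ATG TAG TAA ACT GTT CCG TGT AAT TGG TGC — ATG at 24, stop TAG at 27 → 6 nt.
Frame -1: GCA CCA ATT ACA CGG AAC AGT TTA CTA CAT ATC CAC CAG ACC CTT AAT AGG — no ATG→stop ORF.
Frame -2: CAC CAA TTA CAC GGA ACA GTT TAC TAC ATA TCC ACC AGA CCC TTA ATA GGT — no ATG→stop ORF.
Frame -3: ACC AAT TAC ACG GAA CAG TTT ACT ACA TAT CCA CCA GAC CCT TAA TAG GTG — no ATG→stop ORF.
No ORF reaches 9 nucleotides. Count = 0.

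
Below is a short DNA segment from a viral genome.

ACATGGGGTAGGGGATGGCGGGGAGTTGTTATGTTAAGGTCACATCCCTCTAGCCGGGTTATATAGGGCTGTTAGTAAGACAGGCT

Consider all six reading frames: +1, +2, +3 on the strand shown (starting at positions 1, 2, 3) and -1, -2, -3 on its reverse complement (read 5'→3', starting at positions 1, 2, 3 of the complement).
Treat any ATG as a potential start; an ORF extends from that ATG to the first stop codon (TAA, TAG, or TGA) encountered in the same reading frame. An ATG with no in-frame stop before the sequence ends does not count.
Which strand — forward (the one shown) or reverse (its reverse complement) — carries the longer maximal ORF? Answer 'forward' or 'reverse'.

Reverse complement (5'→3'): AGCCTGTCTTACTAACAGCCCTATATAACCCGGCTAGAGGGATGTGACCTTAACATAACAACTCCCCGCCATCCCCTACCCCATGT
Frame +1: ACA TGG GGT AGG GGA TGG CGG GGA GTT GTT ATG TTA AGG TCA CAT CCC TCT AGC CGG GTT ATA TAG GGC TGT TAG TAA GAC AGG — ATG at 31, stop TAG at 64 → 36 nt.
Frame +2: CAT GGG GTA GGG GAT GGC GGG GAG TTG TTA TGT TAA GGT CAC ATC CCT CTA GCC GGG TTA TAT AGG GCT GTT AGT AAG ACA GGC — no ATG→stop ORF.
Frame +3: ATG GGG TAG GGG ATG GCG GGG AGT TGT TAT GTT AAG GTC ACA TCC CTC TAG CCG GGT TAT ATA GGG CTG TTA GTA AGA CAG GCT — ATG at 3, stop TAG at 9 → 9 nt; ATG at 15, stop TAG at 51 → 39 nt.
Frame -1: AGC CTG TCT TAC TAA CAG CCC TAT ATA ACC CGG CTA GAG GGA TGT GAC CTT AAC ATA ACA ACT CCC CGC CAT CCC CTA CCC CAT — no ATG→stop ORF.
Frame -2: GCC TGT CTT ACT AAC AGC CCT ATA TAA CCC GGC TAG AGG GAT GTG ACC TTA ACA TAA CAA CTC CCC GCC ATC CCC TAC CCC ATG — no ATG→stop ORF.
Frame -3: CCT GTC TTA CTA ACA GCC CTA TAT AAC CCG GCT AGA GGG ATG TGA CCT TAA CAT AAC AAC TCC CCG CCA TCC CCT ACC CCA TGT — ATG at 42, stop TGA at 45 → 6 nt.
Forward-strand max 39 nt; reverse-strand max 6 nt. The forward strand has the longer ORF.

forward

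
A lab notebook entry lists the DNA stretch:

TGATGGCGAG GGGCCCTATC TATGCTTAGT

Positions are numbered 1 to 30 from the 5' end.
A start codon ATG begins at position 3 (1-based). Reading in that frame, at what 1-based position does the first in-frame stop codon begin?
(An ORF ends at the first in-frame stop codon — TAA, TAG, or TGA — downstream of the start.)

Codons from position 3: ATG (3–5), GCG (6–8), AGG (9–11), GGC (12–14), CCT (15–17), ATC (18–20), TAT (21–23), GCT (24–26), TAG (27–29).
TAG is a stop codon; it begins at position 27.

27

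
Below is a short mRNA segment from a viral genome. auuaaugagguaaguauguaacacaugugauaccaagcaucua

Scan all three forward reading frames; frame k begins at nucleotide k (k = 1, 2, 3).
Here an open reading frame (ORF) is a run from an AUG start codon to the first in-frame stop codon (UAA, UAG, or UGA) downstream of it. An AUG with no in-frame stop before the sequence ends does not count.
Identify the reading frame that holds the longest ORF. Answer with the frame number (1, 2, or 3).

2

Frame 1: AUU AAU GAG GUA AGU AUG UAA CAC AUG UGA UAC CAA GCA UCU — AUG at 16, stop UAA at 19 → 6 nt; AUG at 25, stop UGA at 28 → 6 nt.
Frame 2: UUA AUG AGG UAA GUA UGU AAC ACA UGU GAU ACC AAG CAU CUA — AUG at 5, stop UAA at 11 → 9 nt.
Frame 3: UAA UGA GGU AAG UAU GUA ACA CAU GUG AUA CCA AGC AUC — no AUG→stop ORF.
Longest ORF is 9 nt in frame 2 (positions 5–13).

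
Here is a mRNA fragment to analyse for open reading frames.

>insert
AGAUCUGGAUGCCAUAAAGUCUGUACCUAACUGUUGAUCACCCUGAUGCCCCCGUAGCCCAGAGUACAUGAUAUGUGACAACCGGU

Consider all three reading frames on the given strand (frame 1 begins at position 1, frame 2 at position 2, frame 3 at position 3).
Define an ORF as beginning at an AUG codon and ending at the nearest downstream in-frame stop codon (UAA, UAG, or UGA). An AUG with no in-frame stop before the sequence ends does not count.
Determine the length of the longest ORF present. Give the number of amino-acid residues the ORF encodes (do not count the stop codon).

3

Frame 1: AGA UCU GGA UGC CAU AAA GUC UGU ACC UAA CUG UUG AUC ACC CUG AUG CCC CCG UAG CCC AGA GUA CAU GAU AUG UGA CAA CCG — AUG at 46, stop UAG at 55 → 12 nt; AUG at 73, stop UGA at 76 → 6 nt.
Frame 2: GAU CUG GAU GCC AUA AAG UCU GUA CCU AAC UGU UGA UCA CCC UGA UGC CCC CGU AGC CCA GAG UAC AUG AUA UGU GAC AAC CGG — no AUG→stop ORF.
Frame 3: AUC UGG AUG CCA UAA AGU CUG UAC CUA ACU GUU GAU CAC CCU GAU GCC CCC GUA GCC CAG AGU ACA UGA UAU GUG ACA ACC GGU — AUG at 9, stop UAA at 15 → 9 nt.
Longest: frame 1, positions 46–57, 12 nt = 4 codons = 3 aa. → 3 amino acids.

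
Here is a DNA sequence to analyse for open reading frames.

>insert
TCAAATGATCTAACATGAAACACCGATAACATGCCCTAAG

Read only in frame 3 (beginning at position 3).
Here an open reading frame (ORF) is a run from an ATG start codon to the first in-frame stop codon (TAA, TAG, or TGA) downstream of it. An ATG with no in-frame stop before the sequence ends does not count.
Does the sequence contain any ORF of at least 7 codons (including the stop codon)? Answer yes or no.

no

Frame 3: AAA TGA TCT AAC ATG AAA CAC CGA TAA CAT GCC CTA — ATG at 15, stop TAA at 27 → 15 nt.
Largest ORF found is 5 codons < 7, so no.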